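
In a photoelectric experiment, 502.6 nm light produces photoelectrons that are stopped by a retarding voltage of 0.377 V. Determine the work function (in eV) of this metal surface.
2.09 eV

The stopping potential gives the maximum kinetic energy: KE_max = eV_s = 0.377 eV

From Einstein's photoelectric equation: KE_max = hc/λ - φ
Rearranging: φ = hc/λ - KE_max

Calculate photon energy:
E_photon = hc/λ = (6.626×10⁻³⁴ J·s)(3×10⁸ m/s) / (502.6×10⁻⁹ m) = 2.4669 eV

Therefore:
φ = 2.4669 - 0.377 = 2.09 eV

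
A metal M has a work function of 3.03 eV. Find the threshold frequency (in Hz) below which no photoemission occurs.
7.3265e+14 Hz

The threshold frequency is when the photon energy equals the work function:
hf₀ = φ

Solving for f₀:
f₀ = φ/h = (3.03 eV × 1.602×10⁻¹⁹ J/eV) / (6.626×10⁻³⁴ J·s)
f₀ = 7.3265e+14 Hz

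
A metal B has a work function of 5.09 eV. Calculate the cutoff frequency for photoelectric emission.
1.2308e+15 Hz

The threshold frequency is when the photon energy equals the work function:
hf₀ = φ

Solving for f₀:
f₀ = φ/h = (5.09 eV × 1.602×10⁻¹⁹ J/eV) / (6.626×10⁻³⁴ J·s)
f₀ = 1.2308e+15 Hz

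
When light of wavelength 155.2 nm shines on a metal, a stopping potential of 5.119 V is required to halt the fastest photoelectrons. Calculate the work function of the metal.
2.87 eV

The stopping potential gives the maximum kinetic energy: KE_max = eV_s = 5.119 eV

From Einstein's photoelectric equation: KE_max = hc/λ - φ
Rearranging: φ = hc/λ - KE_max

Calculate photon energy:
E_photon = hc/λ = (6.626×10⁻³⁴ J·s)(3×10⁸ m/s) / (155.2×10⁻⁹ m) = 7.9887 eV

Therefore:
φ = 7.9887 - 5.119 = 2.87 eV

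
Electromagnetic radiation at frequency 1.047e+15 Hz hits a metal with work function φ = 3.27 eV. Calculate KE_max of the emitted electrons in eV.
1.0600 eV

Using Einstein's photoelectric equation: KE_max = hf - φ

First, calculate the photon energy:
E_photon = hf = (6.626×10⁻³⁴ J·s)(1.047e+15 Hz)
E_photon = 4.3300 eV

Then, the maximum kinetic energy:
KE_max = E_photon - φ = 4.3300 eV - 3.27 eV = 1.0600 eV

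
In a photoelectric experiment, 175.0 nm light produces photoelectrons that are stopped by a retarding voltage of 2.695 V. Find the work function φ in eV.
4.39 eV

The stopping potential gives the maximum kinetic energy: KE_max = eV_s = 2.695 eV

From Einstein's photoelectric equation: KE_max = hc/λ - φ
Rearranging: φ = hc/λ - KE_max

Calculate photon energy:
E_photon = hc/λ = (6.626×10⁻³⁴ J·s)(3×10⁸ m/s) / (175.0×10⁻⁹ m) = 7.0848 eV

Therefore:
φ = 7.0848 - 2.695 = 4.39 eV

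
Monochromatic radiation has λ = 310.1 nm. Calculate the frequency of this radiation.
9.6676e+14 Hz

Using the wave equation: c = fλ

Solving for frequency:
f = c/λ = (3×10⁸ m/s) / (310.1×10⁻⁹ m)
f = 9.6676e+14 Hz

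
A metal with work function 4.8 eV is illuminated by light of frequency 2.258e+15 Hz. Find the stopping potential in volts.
4.5383 V

The stopping potential V_s satisfies: eV_s = KE_max

First, find KE_max using Einstein's equation:
E_photon = hf = (6.626×10⁻³⁴ J·s)(2.258e+15 Hz) = 9.3383 eV
KE_max = E_photon - φ = 9.3383 - 4.8 = 4.5383 eV

Since eV_s = KE_max:
V_s = KE_max/e = 4.5383 V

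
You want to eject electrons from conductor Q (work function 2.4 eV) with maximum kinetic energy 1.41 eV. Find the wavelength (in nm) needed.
325.42 nm

From Einstein's equation: KE_max = hc/λ - φ

Rearranging for λ:
hc/λ = KE_max + φ
λ = hc/(KE_max + φ)

Required photon energy:
E_photon = KE_max + φ = 1.41 + 2.4 = 3.81 eV

Required wavelength:
λ = hc/E_photon = (6.626×10⁻³⁴)(3×10⁸) / (3.81 × 1.602×10⁻¹⁹)
λ = 325.42 nm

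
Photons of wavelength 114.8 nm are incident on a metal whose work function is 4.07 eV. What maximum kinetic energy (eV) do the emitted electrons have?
6.7300 eV

Using Einstein's photoelectric equation: KE_max = hf - φ = hc/λ - φ

First, calculate the photon energy:
E_photon = hc/λ = (6.626×10⁻³⁴ J·s)(3×10⁸ m/s) / (114.8×10⁻⁹ m)
E_photon = 10.8000 eV

Then, the maximum kinetic energy:
KE_max = E_photon - φ = 10.8000 eV - 4.07 eV = 6.7300 eV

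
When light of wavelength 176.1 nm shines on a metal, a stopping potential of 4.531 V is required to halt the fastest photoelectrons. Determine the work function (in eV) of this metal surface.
2.51 eV

The stopping potential gives the maximum kinetic energy: KE_max = eV_s = 4.531 eV

From Einstein's photoelectric equation: KE_max = hc/λ - φ
Rearranging: φ = hc/λ - KE_max

Calculate photon energy:
E_photon = hc/λ = (6.626×10⁻³⁴ J·s)(3×10⁸ m/s) / (176.1×10⁻⁹ m) = 7.0406 eV

Therefore:
φ = 7.0406 - 4.531 = 2.51 eV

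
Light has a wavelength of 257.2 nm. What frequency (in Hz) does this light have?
1.1656e+15 Hz

Using the wave equation: c = fλ

Solving for frequency:
f = c/λ = (3×10⁸ m/s) / (257.2×10⁻⁹ m)
f = 1.1656e+15 Hz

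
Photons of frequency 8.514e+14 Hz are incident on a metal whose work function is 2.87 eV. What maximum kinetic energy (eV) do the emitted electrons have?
0.6511 eV

Using Einstein's photoelectric equation: KE_max = hf - φ

First, calculate the photon energy:
E_photon = hf = (6.626×10⁻³⁴ J·s)(8.514e+14 Hz)
E_photon = 3.5211 eV

Then, the maximum kinetic energy:
KE_max = E_photon - φ = 3.5211 eV - 2.87 eV = 0.6511 eV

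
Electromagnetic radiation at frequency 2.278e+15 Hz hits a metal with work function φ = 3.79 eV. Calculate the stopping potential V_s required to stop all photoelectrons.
5.6311 V

The stopping potential V_s satisfies: eV_s = KE_max

First, find KE_max using Einstein's equation:
E_photon = hf = (6.626×10⁻³⁴ J·s)(2.278e+15 Hz) = 9.4211 eV
KE_max = E_photon - φ = 9.4211 - 3.79 = 5.6311 eV

Since eV_s = KE_max:
V_s = KE_max/e = 5.6311 V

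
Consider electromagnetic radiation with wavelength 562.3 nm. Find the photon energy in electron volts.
2.2049 eV

Using E = hf = hc/λ:

E = hc/λ = (6.626×10⁻³⁴ J·s)(3×10⁸ m/s) / (562.3×10⁻⁹ m)
E = 2.2049 eV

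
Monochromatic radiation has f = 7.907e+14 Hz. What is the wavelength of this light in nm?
379.15 nm

Using the wave equation: c = fλ

Solving for wavelength:
λ = c/f = (3×10⁸ m/s) / (7.907e+14 Hz)
λ = 379.15 nm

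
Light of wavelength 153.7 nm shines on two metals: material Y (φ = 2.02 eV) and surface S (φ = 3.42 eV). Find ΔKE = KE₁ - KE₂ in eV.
1.4000 eV

Using KE_max = hc/λ - φ for each metal:

Photon energy: E = hc/λ = 8.0666 eV

For material Y (φ₁ = 2.02 eV):
KE₁ = E - φ₁ = 8.0666 - 2.02 = 6.0466 eV

For surface S (φ₂ = 3.42 eV):
KE₂ = E - φ₂ = 8.0666 - 3.42 = 4.6466 eV

Difference:
ΔKE = KE₁ - KE₂ = 6.0466 - 4.6466 = 1.4000 eV

Note: The difference equals the difference in work functions: 3.42 - 2.02 = 1.40 eV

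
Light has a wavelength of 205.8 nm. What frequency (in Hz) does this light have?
1.4567e+15 Hz

Using the wave equation: c = fλ

Solving for frequency:
f = c/λ = (3×10⁸ m/s) / (205.8×10⁻⁹ m)
f = 1.4567e+15 Hz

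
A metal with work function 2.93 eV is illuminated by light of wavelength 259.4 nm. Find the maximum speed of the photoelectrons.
8.0662e+05 m/s

First, find the maximum kinetic energy:
E_photon = hc/λ = 4.7797 eV
KE_max = E_photon - φ = 4.7797 - 2.93 = 1.8497 eV

Convert to Joules: KE_max = 1.8497 × 1.602×10⁻¹⁹ J = 2.9635e-19 J

Then use KE = ½mv² to find velocity:
v = √(2·KE/m) = √(2 × 2.9635e-19 J / 9.109e-31 kg)
v = 8.0662e+05 m/s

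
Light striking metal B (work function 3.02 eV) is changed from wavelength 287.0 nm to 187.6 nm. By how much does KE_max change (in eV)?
2.2890 eV

Using Einstein's equation: KE_max = hc/λ - φ

For λ₁ = 287.0 nm:
KE₁ = hc/λ₁ - φ = 4.3200 - 3.02 = 1.3000 eV

For λ₂ = 187.6 nm:
KE₂ = hc/λ₂ - φ = 6.6090 - 3.02 = 3.5890 eV

Change in KE:
ΔKE = KE₂ - KE₁ = 3.5890 - 1.3000 = 2.2890 eV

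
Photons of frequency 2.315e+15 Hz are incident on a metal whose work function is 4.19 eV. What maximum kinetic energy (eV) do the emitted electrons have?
5.3841 eV

Using Einstein's photoelectric equation: KE_max = hf - φ

First, calculate the photon energy:
E_photon = hf = (6.626×10⁻³⁴ J·s)(2.315e+15 Hz)
E_photon = 9.5741 eV

Then, the maximum kinetic energy:
KE_max = E_photon - φ = 9.5741 eV - 4.19 eV = 5.3841 eV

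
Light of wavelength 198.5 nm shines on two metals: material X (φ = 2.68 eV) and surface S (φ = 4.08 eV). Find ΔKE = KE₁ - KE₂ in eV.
1.4000 eV

Using KE_max = hc/λ - φ for each metal:

Photon energy: E = hc/λ = 6.2461 eV

For material X (φ₁ = 2.68 eV):
KE₁ = E - φ₁ = 6.2461 - 2.68 = 3.5661 eV

For surface S (φ₂ = 4.08 eV):
KE₂ = E - φ₂ = 6.2461 - 4.08 = 2.1661 eV

Difference:
ΔKE = KE₁ - KE₂ = 3.5661 - 2.1661 = 1.4000 eV

Note: The difference equals the difference in work functions: 4.08 - 2.68 = 1.40 eV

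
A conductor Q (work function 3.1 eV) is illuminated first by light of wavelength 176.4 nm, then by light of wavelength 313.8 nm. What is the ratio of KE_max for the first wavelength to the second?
4.6161

Using Einstein's equation: KE_max = hc/λ - φ

For λ₁ = 176.4 nm:
E₁ = hc/λ₁ = 7.0286 eV
KE₁ = E₁ - φ = 7.0286 - 3.1 = 3.9286 eV

For λ₂ = 313.8 nm:
E₂ = hc/λ₂ = 3.9511 eV
KE₂ = E₂ - φ = 3.9511 - 3.1 = 0.8511 eV

Ratio: KE₁/KE₂ = 3.9286/0.8511 = 4.6161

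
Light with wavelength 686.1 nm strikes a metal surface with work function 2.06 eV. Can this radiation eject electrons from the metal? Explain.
No

For photoemission, the photon energy must exceed the work function.

Photon energy: E = hc/λ = 1.8071 eV
Work function: φ = 2.06 eV

Since E_photon (1.8071 eV) < φ (2.06 eV), photoemission will NOT occur.
The threshold wavelength is λ₀ = hc/φ = 601.9 nm.
Since 686.1 nm > 601.9 nm, the photons lack sufficient energy.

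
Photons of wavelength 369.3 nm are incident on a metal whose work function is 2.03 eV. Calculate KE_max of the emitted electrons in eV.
1.3273 eV

Using Einstein's photoelectric equation: KE_max = hf - φ = hc/λ - φ

First, calculate the photon energy:
E_photon = hc/λ = (6.626×10⁻³⁴ J·s)(3×10⁸ m/s) / (369.3×10⁻⁹ m)
E_photon = 3.3573 eV

Then, the maximum kinetic energy:
KE_max = E_photon - φ = 3.3573 eV - 2.03 eV = 1.3273 eV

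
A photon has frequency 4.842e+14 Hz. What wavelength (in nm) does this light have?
619.15 nm

Using the wave equation: c = fλ

Solving for wavelength:
λ = c/f = (3×10⁸ m/s) / (4.842e+14 Hz)
λ = 619.15 nm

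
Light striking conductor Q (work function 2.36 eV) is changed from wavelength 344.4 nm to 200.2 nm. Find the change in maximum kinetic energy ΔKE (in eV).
2.5930 eV

Using Einstein's equation: KE_max = hc/λ - φ

For λ₁ = 344.4 nm:
KE₁ = hc/λ₁ - φ = 3.6000 - 2.36 = 1.2400 eV

For λ₂ = 200.2 nm:
KE₂ = hc/λ₂ - φ = 6.1930 - 2.36 = 3.8330 eV

Change in KE:
ΔKE = KE₂ - KE₁ = 3.8330 - 1.2400 = 2.5930 eV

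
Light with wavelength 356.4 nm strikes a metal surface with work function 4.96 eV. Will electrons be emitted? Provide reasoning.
No

For photoemission, the photon energy must exceed the work function.

Photon energy: E = hc/λ = 3.4788 eV
Work function: φ = 4.96 eV

Since E_photon (3.4788 eV) < φ (4.96 eV), photoemission will NOT occur.
The threshold wavelength is λ₀ = hc/φ = 250.0 nm.
Since 356.4 nm > 250.0 nm, the photons lack sufficient energy.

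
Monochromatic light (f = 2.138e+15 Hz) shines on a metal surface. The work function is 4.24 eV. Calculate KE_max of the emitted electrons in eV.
4.6021 eV

Using Einstein's photoelectric equation: KE_max = hf - φ

First, calculate the photon energy:
E_photon = hf = (6.626×10⁻³⁴ J·s)(2.138e+15 Hz)
E_photon = 8.8421 eV

Then, the maximum kinetic energy:
KE_max = E_photon - φ = 8.8421 eV - 4.24 eV = 4.6021 eV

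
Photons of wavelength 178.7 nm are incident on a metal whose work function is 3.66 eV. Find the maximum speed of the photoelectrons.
1.0738e+06 m/s

First, find the maximum kinetic energy:
E_photon = hc/λ = 6.9381 eV
KE_max = E_photon - φ = 6.9381 - 3.66 = 3.2781 eV

Convert to Joules: KE_max = 3.2781 × 1.602×10⁻¹⁹ J = 5.2521e-19 J

Then use KE = ½mv² to find velocity:
v = √(2·KE/m) = √(2 × 5.2521e-19 J / 9.109e-31 kg)
v = 1.0738e+06 m/s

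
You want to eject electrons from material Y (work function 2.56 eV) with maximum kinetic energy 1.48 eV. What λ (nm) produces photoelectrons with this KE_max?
306.89 nm

From Einstein's equation: KE_max = hc/λ - φ

Rearranging for λ:
hc/λ = KE_max + φ
λ = hc/(KE_max + φ)

Required photon energy:
E_photon = KE_max + φ = 1.48 + 2.56 = 4.04 eV

Required wavelength:
λ = hc/E_photon = (6.626×10⁻³⁴)(3×10⁸) / (4.04 × 1.602×10⁻¹⁹)
λ = 306.89 nm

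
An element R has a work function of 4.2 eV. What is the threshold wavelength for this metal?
295.20 nm

The threshold wavelength is when the photon energy equals the work function:
hc/λ₀ = φ

Solving for λ₀:
λ₀ = hc/φ = (6.626×10⁻³⁴ J·s)(3×10⁸ m/s) / (4.2 eV × 1.602×10⁻¹⁹ J/eV)
λ₀ = 295.20 nm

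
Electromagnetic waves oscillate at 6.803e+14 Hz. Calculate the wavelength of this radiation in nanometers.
440.68 nm

Using the wave equation: c = fλ

Solving for wavelength:
λ = c/f = (3×10⁸ m/s) / (6.803e+14 Hz)
λ = 440.68 nm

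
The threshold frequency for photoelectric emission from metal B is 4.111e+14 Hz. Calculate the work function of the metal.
1.70 eV

At the threshold frequency, photon energy equals work function:
φ = hf₀

Calculating:
φ = (6.626×10⁻³⁴ J·s)(4.111e+14 Hz)
φ = 1.70 eV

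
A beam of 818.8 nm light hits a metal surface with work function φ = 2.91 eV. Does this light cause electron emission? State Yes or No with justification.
No

For photoemission, the photon energy must exceed the work function.

Photon energy: E = hc/λ = 1.5142 eV
Work function: φ = 2.91 eV

Since E_photon (1.5142 eV) < φ (2.91 eV), photoemission will NOT occur.
The threshold wavelength is λ₀ = hc/φ = 426.1 nm.
Since 818.8 nm > 426.1 nm, the photons lack sufficient energy.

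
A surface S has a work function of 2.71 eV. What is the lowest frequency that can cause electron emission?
6.5528e+14 Hz

The threshold frequency is when the photon energy equals the work function:
hf₀ = φ

Solving for f₀:
f₀ = φ/h = (2.71 eV × 1.602×10⁻¹⁹ J/eV) / (6.626×10⁻³⁴ J·s)
f₀ = 6.5528e+14 Hz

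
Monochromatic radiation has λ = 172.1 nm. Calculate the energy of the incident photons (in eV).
7.2042 eV

Using E = hf = hc/λ:

E = hc/λ = (6.626×10⁻³⁴ J·s)(3×10⁸ m/s) / (172.1×10⁻⁹ m)
E = 7.2042 eV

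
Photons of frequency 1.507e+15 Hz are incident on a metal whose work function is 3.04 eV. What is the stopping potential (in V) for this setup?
3.1925 V

The stopping potential V_s satisfies: eV_s = KE_max

First, find KE_max using Einstein's equation:
E_photon = hf = (6.626×10⁻³⁴ J·s)(1.507e+15 Hz) = 6.2325 eV
KE_max = E_photon - φ = 6.2325 - 3.04 = 3.1925 eV

Since eV_s = KE_max:
V_s = KE_max/e = 3.1925 V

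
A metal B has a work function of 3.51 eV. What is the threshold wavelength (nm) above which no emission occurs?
353.23 nm

The threshold wavelength is when the photon energy equals the work function:
hc/λ₀ = φ

Solving for λ₀:
λ₀ = hc/φ = (6.626×10⁻³⁴ J·s)(3×10⁸ m/s) / (3.51 eV × 1.602×10⁻¹⁹ J/eV)
λ₀ = 353.23 nm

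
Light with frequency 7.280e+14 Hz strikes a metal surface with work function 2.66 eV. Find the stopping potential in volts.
0.3508 V

The stopping potential V_s satisfies: eV_s = KE_max

First, find KE_max using Einstein's equation:
E_photon = hf = (6.626×10⁻³⁴ J·s)(7.280e+14 Hz) = 3.0108 eV
KE_max = E_photon - φ = 3.0108 - 2.66 = 0.3508 eV

Since eV_s = KE_max:
V_s = KE_max/e = 0.3508 V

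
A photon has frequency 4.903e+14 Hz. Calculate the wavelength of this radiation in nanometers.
611.45 nm

Using the wave equation: c = fλ

Solving for wavelength:
λ = c/f = (3×10⁸ m/s) / (4.903e+14 Hz)
λ = 611.45 nm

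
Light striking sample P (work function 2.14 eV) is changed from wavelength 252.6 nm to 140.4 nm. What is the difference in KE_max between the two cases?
3.9225 eV

Using Einstein's equation: KE_max = hc/λ - φ

For λ₁ = 252.6 nm:
KE₁ = hc/λ₁ - φ = 4.9083 - 2.14 = 2.7683 eV

For λ₂ = 140.4 nm:
KE₂ = hc/λ₂ - φ = 8.8308 - 2.14 = 6.6908 eV

Change in KE:
ΔKE = KE₂ - KE₁ = 6.6908 - 2.7683 = 3.9225 eV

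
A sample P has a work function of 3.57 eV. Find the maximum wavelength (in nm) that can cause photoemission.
347.29 nm

The threshold wavelength is when the photon energy equals the work function:
hc/λ₀ = φ

Solving for λ₀:
λ₀ = hc/φ = (6.626×10⁻³⁴ J·s)(3×10⁸ m/s) / (3.57 eV × 1.602×10⁻¹⁹ J/eV)
λ₀ = 347.29 nm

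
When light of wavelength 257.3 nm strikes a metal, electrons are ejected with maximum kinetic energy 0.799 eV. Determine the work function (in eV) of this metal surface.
4.02 eV

From Einstein's photoelectric equation: KE_max = hf - φ = hc/λ - φ

Rearranging for φ:
φ = hc/λ - KE_max

Calculate photon energy:
E_photon = hc/λ = 4.8187 eV

Therefore:
φ = 4.8187 - 0.799 = 4.02 eV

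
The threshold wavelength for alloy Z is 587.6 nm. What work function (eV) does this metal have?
2.11 eV

At the threshold wavelength, photon energy equals work function:
φ = hc/λ₀

Calculating:
φ = (6.626×10⁻³⁴ J·s)(3×10⁸ m/s) / (587.6×10⁻⁹ m)
φ = 2.11 eV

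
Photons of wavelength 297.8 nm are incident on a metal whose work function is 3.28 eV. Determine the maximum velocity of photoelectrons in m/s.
5.5743e+05 m/s

First, find the maximum kinetic energy:
E_photon = hc/λ = 4.1633 eV
KE_max = E_photon - φ = 4.1633 - 3.28 = 0.8833 eV

Convert to Joules: KE_max = 0.8833 × 1.602×10⁻¹⁹ J = 1.4153e-19 J

Then use KE = ½mv² to find velocity:
v = √(2·KE/m) = √(2 × 1.4153e-19 J / 9.109e-31 kg)
v = 5.5743e+05 m/s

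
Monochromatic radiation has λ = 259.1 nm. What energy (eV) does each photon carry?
4.7852 eV

Using E = hf = hc/λ:

E = hc/λ = (6.626×10⁻³⁴ J·s)(3×10⁸ m/s) / (259.1×10⁻⁹ m)
E = 4.7852 eV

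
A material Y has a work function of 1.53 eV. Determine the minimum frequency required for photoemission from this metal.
3.6995e+14 Hz

The threshold frequency is when the photon energy equals the work function:
hf₀ = φ

Solving for f₀:
f₀ = φ/h = (1.53 eV × 1.602×10⁻¹⁹ J/eV) / (6.626×10⁻³⁴ J·s)
f₀ = 3.6995e+14 Hz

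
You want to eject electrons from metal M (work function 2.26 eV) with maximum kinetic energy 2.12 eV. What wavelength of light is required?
283.07 nm

From Einstein's equation: KE_max = hc/λ - φ

Rearranging for λ:
hc/λ = KE_max + φ
λ = hc/(KE_max + φ)

Required photon energy:
E_photon = KE_max + φ = 2.12 + 2.26 = 4.38 eV

Required wavelength:
λ = hc/E_photon = (6.626×10⁻³⁴)(3×10⁸) / (4.38 × 1.602×10⁻¹⁹)
λ = 283.07 nm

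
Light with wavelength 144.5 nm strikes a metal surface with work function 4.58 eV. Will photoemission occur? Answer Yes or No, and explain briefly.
Yes

For photoemission, the photon energy must exceed the work function.

Photon energy: E = hc/λ = 8.5802 eV
Work function: φ = 4.58 eV

Since E_photon (8.5802 eV) > φ (4.58 eV), photoemission WILL occur.
The threshold wavelength is λ₀ = hc/φ = 270.7 nm.
Since 144.5 nm < 270.7 nm, the light has sufficient energy.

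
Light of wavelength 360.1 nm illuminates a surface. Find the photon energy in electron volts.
3.4430 eV

Using E = hf = hc/λ:

E = hc/λ = (6.626×10⁻³⁴ J·s)(3×10⁸ m/s) / (360.1×10⁻⁹ m)
E = 3.4430 eV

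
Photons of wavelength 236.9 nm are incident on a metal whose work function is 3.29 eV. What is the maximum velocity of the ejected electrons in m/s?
8.2686e+05 m/s

First, find the maximum kinetic energy:
E_photon = hc/λ = 5.2336 eV
KE_max = E_photon - φ = 5.2336 - 3.29 = 1.9436 eV

Convert to Joules: KE_max = 1.9436 × 1.602×10⁻¹⁹ J = 3.1140e-19 J

Then use KE = ½mv² to find velocity:
v = √(2·KE/m) = √(2 × 3.1140e-19 J / 9.109e-31 kg)
v = 8.2686e+05 m/s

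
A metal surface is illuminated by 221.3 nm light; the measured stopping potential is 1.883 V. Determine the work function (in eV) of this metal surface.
3.72 eV

The stopping potential gives the maximum kinetic energy: KE_max = eV_s = 1.883 eV

From Einstein's photoelectric equation: KE_max = hc/λ - φ
Rearranging: φ = hc/λ - KE_max

Calculate photon energy:
E_photon = hc/λ = (6.626×10⁻³⁴ J·s)(3×10⁸ m/s) / (221.3×10⁻⁹ m) = 5.6025 eV

Therefore:
φ = 5.6025 - 1.883 = 3.72 eV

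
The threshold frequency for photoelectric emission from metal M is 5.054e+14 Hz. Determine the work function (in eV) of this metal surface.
2.09 eV

At the threshold frequency, photon energy equals work function:
φ = hf₀

Calculating:
φ = (6.626×10⁻³⁴ J·s)(5.054e+14 Hz)
φ = 2.09 eV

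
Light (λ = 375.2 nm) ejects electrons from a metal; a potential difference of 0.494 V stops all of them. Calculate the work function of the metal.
2.81 eV

The stopping potential gives the maximum kinetic energy: KE_max = eV_s = 0.494 eV

From Einstein's photoelectric equation: KE_max = hc/λ - φ
Rearranging: φ = hc/λ - KE_max

Calculate photon energy:
E_photon = hc/λ = (6.626×10⁻³⁴ J·s)(3×10⁸ m/s) / (375.2×10⁻⁹ m) = 3.3045 eV

Therefore:
φ = 3.3045 - 0.494 = 2.81 eV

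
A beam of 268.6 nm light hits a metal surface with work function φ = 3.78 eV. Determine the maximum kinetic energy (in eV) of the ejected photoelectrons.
0.8359 eV

Using Einstein's photoelectric equation: KE_max = hf - φ = hc/λ - φ

First, calculate the photon energy:
E_photon = hc/λ = (6.626×10⁻³⁴ J·s)(3×10⁸ m/s) / (268.6×10⁻⁹ m)
E_photon = 4.6159 eV

Then, the maximum kinetic energy:
KE_max = E_photon - φ = 4.6159 eV - 3.78 eV = 0.8359 eV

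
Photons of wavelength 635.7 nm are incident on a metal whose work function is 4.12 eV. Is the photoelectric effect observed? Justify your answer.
No

For photoemission, the photon energy must exceed the work function.

Photon energy: E = hc/λ = 1.9504 eV
Work function: φ = 4.12 eV

Since E_photon (1.9504 eV) < φ (4.12 eV), photoemission will NOT occur.
The threshold wavelength is λ₀ = hc/φ = 300.9 nm.
Since 635.7 nm > 300.9 nm, the photons lack sufficient energy.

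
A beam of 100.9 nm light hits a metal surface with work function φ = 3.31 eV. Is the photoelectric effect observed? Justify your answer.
Yes

For photoemission, the photon energy must exceed the work function.

Photon energy: E = hc/λ = 12.2878 eV
Work function: φ = 3.31 eV

Since E_photon (12.2878 eV) > φ (3.31 eV), photoemission WILL occur.
The threshold wavelength is λ₀ = hc/φ = 374.6 nm.
Since 100.9 nm < 374.6 nm, the light has sufficient energy.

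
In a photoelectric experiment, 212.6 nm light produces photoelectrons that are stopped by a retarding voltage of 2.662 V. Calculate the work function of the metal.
3.17 eV

The stopping potential gives the maximum kinetic energy: KE_max = eV_s = 2.662 eV

From Einstein's photoelectric equation: KE_max = hc/λ - φ
Rearranging: φ = hc/λ - KE_max

Calculate photon energy:
E_photon = hc/λ = (6.626×10⁻³⁴ J·s)(3×10⁸ m/s) / (212.6×10⁻⁹ m) = 5.8318 eV

Therefore:
φ = 5.8318 - 2.662 = 3.17 eV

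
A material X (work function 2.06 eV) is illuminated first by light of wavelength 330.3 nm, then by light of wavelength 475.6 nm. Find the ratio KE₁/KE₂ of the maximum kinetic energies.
3.0969

Using Einstein's equation: KE_max = hc/λ - φ

For λ₁ = 330.3 nm:
E₁ = hc/λ₁ = 3.7537 eV
KE₁ = E₁ - φ = 3.7537 - 2.06 = 1.6937 eV

For λ₂ = 475.6 nm:
E₂ = hc/λ₂ = 2.6069 eV
KE₂ = E₂ - φ = 2.6069 - 2.06 = 0.5469 eV

Ratio: KE₁/KE₂ = 1.6937/0.5469 = 3.0969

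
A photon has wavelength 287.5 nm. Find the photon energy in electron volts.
4.3125 eV

Using E = hf = hc/λ:

E = hc/λ = (6.626×10⁻³⁴ J·s)(3×10⁸ m/s) / (287.5×10⁻⁹ m)
E = 4.3125 eV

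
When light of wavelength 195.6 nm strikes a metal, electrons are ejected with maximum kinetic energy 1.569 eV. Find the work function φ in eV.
4.77 eV

From Einstein's photoelectric equation: KE_max = hf - φ = hc/λ - φ

Rearranging for φ:
φ = hc/λ - KE_max

Calculate photon energy:
E_photon = hc/λ = 6.3387 eV

Therefore:
φ = 6.3387 - 1.569 = 4.77 eV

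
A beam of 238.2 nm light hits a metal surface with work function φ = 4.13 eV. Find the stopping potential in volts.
1.0750 V

The stopping potential V_s satisfies: eV_s = KE_max

First, find KE_max using Einstein's equation:
E_photon = hc/λ = 5.2050 eV
KE_max = E_photon - φ = 5.2050 - 4.13 = 1.0750 eV

Since eV_s = KE_max:
V_s = KE_max/e = 1.0750 V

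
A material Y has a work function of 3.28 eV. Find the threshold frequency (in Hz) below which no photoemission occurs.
7.9310e+14 Hz

The threshold frequency is when the photon energy equals the work function:
hf₀ = φ

Solving for f₀:
f₀ = φ/h = (3.28 eV × 1.602×10⁻¹⁹ J/eV) / (6.626×10⁻³⁴ J·s)
f₀ = 7.9310e+14 Hz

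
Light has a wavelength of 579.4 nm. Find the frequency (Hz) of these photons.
5.1742e+14 Hz

Using the wave equation: c = fλ

Solving for frequency:
f = c/λ = (3×10⁸ m/s) / (579.4×10⁻⁹ m)
f = 5.1742e+14 Hz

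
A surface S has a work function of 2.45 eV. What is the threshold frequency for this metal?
5.9241e+14 Hz

The threshold frequency is when the photon energy equals the work function:
hf₀ = φ

Solving for f₀:
f₀ = φ/h = (2.45 eV × 1.602×10⁻¹⁹ J/eV) / (6.626×10⁻³⁴ J·s)
f₀ = 5.9241e+14 Hz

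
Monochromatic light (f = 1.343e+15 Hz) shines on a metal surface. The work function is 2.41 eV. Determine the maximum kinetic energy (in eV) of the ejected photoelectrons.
3.1442 eV

Using Einstein's photoelectric equation: KE_max = hf - φ

First, calculate the photon energy:
E_photon = hf = (6.626×10⁻³⁴ J·s)(1.343e+15 Hz)
E_photon = 5.5542 eV

Then, the maximum kinetic energy:
KE_max = E_photon - φ = 5.5542 eV - 2.41 eV = 3.1442 eV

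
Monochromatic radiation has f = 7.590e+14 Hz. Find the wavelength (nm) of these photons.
394.98 nm

Using the wave equation: c = fλ

Solving for wavelength:
λ = c/f = (3×10⁸ m/s) / (7.590e+14 Hz)
λ = 394.98 nm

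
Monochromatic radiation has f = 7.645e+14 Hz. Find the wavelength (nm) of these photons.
392.14 nm

Using the wave equation: c = fλ

Solving for wavelength:
λ = c/f = (3×10⁸ m/s) / (7.645e+14 Hz)
λ = 392.14 nm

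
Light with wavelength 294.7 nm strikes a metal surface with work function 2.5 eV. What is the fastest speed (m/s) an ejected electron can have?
7.7492e+05 m/s

First, find the maximum kinetic energy:
E_photon = hc/λ = 4.2071 eV
KE_max = E_photon - φ = 4.2071 - 2.5 = 1.7071 eV

Convert to Joules: KE_max = 1.7071 × 1.602×10⁻¹⁹ J = 2.7351e-19 J

Then use KE = ½mv² to find velocity:
v = √(2·KE/m) = √(2 × 2.7351e-19 J / 9.109e-31 kg)
v = 7.7492e+05 m/s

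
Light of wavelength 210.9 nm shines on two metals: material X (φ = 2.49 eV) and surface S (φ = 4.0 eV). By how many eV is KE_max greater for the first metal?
1.5100 eV

Using KE_max = hc/λ - φ for each metal:

Photon energy: E = hc/λ = 5.8788 eV

For material X (φ₁ = 2.49 eV):
KE₁ = E - φ₁ = 5.8788 - 2.49 = 3.3888 eV

For surface S (φ₂ = 4.0 eV):
KE₂ = E - φ₂ = 5.8788 - 4.0 = 1.8788 eV

Difference:
ΔKE = KE₁ - KE₂ = 3.3888 - 1.8788 = 1.5100 eV

Note: The difference equals the difference in work functions: 4.0 - 2.49 = 1.51 eV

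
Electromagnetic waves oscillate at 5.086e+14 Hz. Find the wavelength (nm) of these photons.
589.45 nm

Using the wave equation: c = fλ

Solving for wavelength:
λ = c/f = (3×10⁸ m/s) / (5.086e+14 Hz)
λ = 589.45 nm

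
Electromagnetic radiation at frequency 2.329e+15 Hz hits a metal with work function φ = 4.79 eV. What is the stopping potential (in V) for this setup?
4.8420 V

The stopping potential V_s satisfies: eV_s = KE_max

First, find KE_max using Einstein's equation:
E_photon = hf = (6.626×10⁻³⁴ J·s)(2.329e+15 Hz) = 9.6320 eV
KE_max = E_photon - φ = 9.6320 - 4.79 = 4.8420 eV

Since eV_s = KE_max:
V_s = KE_max/e = 4.8420 V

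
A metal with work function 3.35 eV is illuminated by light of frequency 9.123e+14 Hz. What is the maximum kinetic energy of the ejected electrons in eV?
0.4230 eV

Using Einstein's photoelectric equation: KE_max = hf - φ

First, calculate the photon energy:
E_photon = hf = (6.626×10⁻³⁴ J·s)(9.123e+14 Hz)
E_photon = 3.7730 eV

Then, the maximum kinetic energy:
KE_max = E_photon - φ = 3.7730 eV - 3.35 eV = 0.4230 eV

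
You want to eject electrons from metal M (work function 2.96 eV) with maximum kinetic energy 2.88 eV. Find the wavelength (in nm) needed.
212.30 nm

From Einstein's equation: KE_max = hc/λ - φ

Rearranging for λ:
hc/λ = KE_max + φ
λ = hc/(KE_max + φ)

Required photon energy:
E_photon = KE_max + φ = 2.88 + 2.96 = 5.84 eV

Required wavelength:
λ = hc/E_photon = (6.626×10⁻³⁴)(3×10⁸) / (5.84 × 1.602×10⁻¹⁹)
λ = 212.30 nm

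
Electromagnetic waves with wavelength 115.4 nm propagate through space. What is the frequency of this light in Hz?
2.5979e+15 Hz

Using the wave equation: c = fλ

Solving for frequency:
f = c/λ = (3×10⁸ m/s) / (115.4×10⁻⁹ m)
f = 2.5979e+15 Hz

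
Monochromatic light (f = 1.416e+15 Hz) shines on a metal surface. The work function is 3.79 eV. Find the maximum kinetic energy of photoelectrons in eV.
2.0661 eV

Using Einstein's photoelectric equation: KE_max = hf - φ

First, calculate the photon energy:
E_photon = hf = (6.626×10⁻³⁴ J·s)(1.416e+15 Hz)
E_photon = 5.8561 eV

Then, the maximum kinetic energy:
KE_max = E_photon - φ = 5.8561 eV - 3.79 eV = 2.0661 eV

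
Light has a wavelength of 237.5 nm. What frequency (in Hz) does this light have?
1.2623e+15 Hz

Using the wave equation: c = fλ

Solving for frequency:
f = c/λ = (3×10⁸ m/s) / (237.5×10⁻⁹ m)
f = 1.2623e+15 Hz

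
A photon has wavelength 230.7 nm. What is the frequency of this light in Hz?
1.2995e+15 Hz

Using the wave equation: c = fλ

Solving for frequency:
f = c/λ = (3×10⁸ m/s) / (230.7×10⁻⁹ m)
f = 1.2995e+15 Hz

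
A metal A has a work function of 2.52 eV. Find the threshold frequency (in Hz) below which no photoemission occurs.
6.0933e+14 Hz

The threshold frequency is when the photon energy equals the work function:
hf₀ = φ

Solving for f₀:
f₀ = φ/h = (2.52 eV × 1.602×10⁻¹⁹ J/eV) / (6.626×10⁻³⁴ J·s)
f₀ = 6.0933e+14 Hz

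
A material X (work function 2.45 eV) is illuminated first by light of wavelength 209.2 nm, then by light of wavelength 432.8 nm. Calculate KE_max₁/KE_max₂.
8.3834

Using Einstein's equation: KE_max = hc/λ - φ

For λ₁ = 209.2 nm:
E₁ = hc/λ₁ = 5.9266 eV
KE₁ = E₁ - φ = 5.9266 - 2.45 = 3.4766 eV

For λ₂ = 432.8 nm:
E₂ = hc/λ₂ = 2.8647 eV
KE₂ = E₂ - φ = 2.8647 - 2.45 = 0.4147 eV

Ratio: KE₁/KE₂ = 3.4766/0.4147 = 8.3834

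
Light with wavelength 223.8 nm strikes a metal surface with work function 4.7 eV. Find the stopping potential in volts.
0.8400 V

The stopping potential V_s satisfies: eV_s = KE_max

First, find KE_max using Einstein's equation:
E_photon = hc/λ = 5.5400 eV
KE_max = E_photon - φ = 5.5400 - 4.7 = 0.8400 eV

Since eV_s = KE_max:
V_s = KE_max/e = 0.8400 V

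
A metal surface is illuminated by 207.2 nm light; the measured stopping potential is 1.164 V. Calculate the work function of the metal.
4.82 eV

The stopping potential gives the maximum kinetic energy: KE_max = eV_s = 1.164 eV

From Einstein's photoelectric equation: KE_max = hc/λ - φ
Rearranging: φ = hc/λ - KE_max

Calculate photon energy:
E_photon = hc/λ = (6.626×10⁻³⁴ J·s)(3×10⁸ m/s) / (207.2×10⁻⁹ m) = 5.9838 eV

Therefore:
φ = 5.9838 - 1.164 = 4.82 eV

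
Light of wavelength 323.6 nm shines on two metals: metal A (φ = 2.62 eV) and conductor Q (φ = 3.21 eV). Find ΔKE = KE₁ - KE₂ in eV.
0.5900 eV

Using KE_max = hc/λ - φ for each metal:

Photon energy: E = hc/λ = 3.8314 eV

For metal A (φ₁ = 2.62 eV):
KE₁ = E - φ₁ = 3.8314 - 2.62 = 1.2114 eV

For conductor Q (φ₂ = 3.21 eV):
KE₂ = E - φ₂ = 3.8314 - 3.21 = 0.6214 eV

Difference:
ΔKE = KE₁ - KE₂ = 1.2114 - 0.6214 = 0.5900 eV

Note: The difference equals the difference in work functions: 3.21 - 2.62 = 0.59 eV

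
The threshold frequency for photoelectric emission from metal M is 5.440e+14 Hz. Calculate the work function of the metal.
2.25 eV

At the threshold frequency, photon energy equals work function:
φ = hf₀

Calculating:
φ = (6.626×10⁻³⁴ J·s)(5.440e+14 Hz)
φ = 2.25 eV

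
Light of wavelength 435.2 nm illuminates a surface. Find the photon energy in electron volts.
2.8489 eV

Using E = hf = hc/λ:

E = hc/λ = (6.626×10⁻³⁴ J·s)(3×10⁸ m/s) / (435.2×10⁻⁹ m)
E = 2.8489 eV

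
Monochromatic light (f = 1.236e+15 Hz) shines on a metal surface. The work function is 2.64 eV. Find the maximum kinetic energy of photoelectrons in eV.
2.4717 eV

Using Einstein's photoelectric equation: KE_max = hf - φ

First, calculate the photon energy:
E_photon = hf = (6.626×10⁻³⁴ J·s)(1.236e+15 Hz)
E_photon = 5.1117 eV

Then, the maximum kinetic energy:
KE_max = E_photon - φ = 5.1117 eV - 2.64 eV = 2.4717 eV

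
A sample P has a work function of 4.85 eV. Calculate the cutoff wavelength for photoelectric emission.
255.64 nm

The threshold wavelength is when the photon energy equals the work function:
hc/λ₀ = φ

Solving for λ₀:
λ₀ = hc/φ = (6.626×10⁻³⁴ J·s)(3×10⁸ m/s) / (4.85 eV × 1.602×10⁻¹⁹ J/eV)
λ₀ = 255.64 nm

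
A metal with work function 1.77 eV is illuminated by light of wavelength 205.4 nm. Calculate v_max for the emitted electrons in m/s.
1.2250e+06 m/s

First, find the maximum kinetic energy:
E_photon = hc/λ = 6.0362 eV
KE_max = E_photon - φ = 6.0362 - 1.77 = 4.2662 eV

Convert to Joules: KE_max = 4.2662 × 1.602×10⁻¹⁹ J = 6.8353e-19 J

Then use KE = ½mv² to find velocity:
v = √(2·KE/m) = √(2 × 6.8353e-19 J / 9.109e-31 kg)
v = 1.2250e+06 m/s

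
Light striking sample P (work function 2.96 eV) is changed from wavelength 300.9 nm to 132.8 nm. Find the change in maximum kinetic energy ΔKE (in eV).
5.2157 eV

Using Einstein's equation: KE_max = hc/λ - φ

For λ₁ = 300.9 nm:
KE₁ = hc/λ₁ - φ = 4.1204 - 2.96 = 1.1604 eV

For λ₂ = 132.8 nm:
KE₂ = hc/λ₂ - φ = 9.3362 - 2.96 = 6.3762 eV

Change in KE:
ΔKE = KE₂ - KE₁ = 6.3762 - 1.1604 = 5.2157 eV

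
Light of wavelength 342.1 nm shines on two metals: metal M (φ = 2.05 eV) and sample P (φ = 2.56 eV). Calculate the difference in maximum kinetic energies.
0.5100 eV

Using KE_max = hc/λ - φ for each metal:

Photon energy: E = hc/λ = 3.6242 eV

For metal M (φ₁ = 2.05 eV):
KE₁ = E - φ₁ = 3.6242 - 2.05 = 1.5742 eV

For sample P (φ₂ = 2.56 eV):
KE₂ = E - φ₂ = 3.6242 - 2.56 = 1.0642 eV

Difference:
ΔKE = KE₁ - KE₂ = 1.5742 - 1.0642 = 0.5100 eV

Note: The difference equals the difference in work functions: 2.56 - 2.05 = 0.51 eV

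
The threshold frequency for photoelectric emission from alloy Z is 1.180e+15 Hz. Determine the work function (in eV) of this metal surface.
4.88 eV

At the threshold frequency, photon energy equals work function:
φ = hf₀

Calculating:
φ = (6.626×10⁻³⁴ J·s)(1.180e+15 Hz)
φ = 4.88 eV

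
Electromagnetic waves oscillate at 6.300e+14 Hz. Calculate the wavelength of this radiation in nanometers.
475.86 nm

Using the wave equation: c = fλ

Solving for wavelength:
λ = c/f = (3×10⁸ m/s) / (6.300e+14 Hz)
λ = 475.86 nm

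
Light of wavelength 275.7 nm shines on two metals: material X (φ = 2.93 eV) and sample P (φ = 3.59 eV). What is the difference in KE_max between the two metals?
0.6600 eV

Using KE_max = hc/λ - φ for each metal:

Photon energy: E = hc/λ = 4.4971 eV

For material X (φ₁ = 2.93 eV):
KE₁ = E - φ₁ = 4.4971 - 2.93 = 1.5671 eV

For sample P (φ₂ = 3.59 eV):
KE₂ = E - φ₂ = 4.4971 - 3.59 = 0.9071 eV

Difference:
ΔKE = KE₁ - KE₂ = 1.5671 - 0.9071 = 0.6600 eV

Note: The difference equals the difference in work functions: 3.59 - 2.93 = 0.66 eV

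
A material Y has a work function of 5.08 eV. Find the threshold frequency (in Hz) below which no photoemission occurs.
1.2283e+15 Hz

The threshold frequency is when the photon energy equals the work function:
hf₀ = φ

Solving for f₀:
f₀ = φ/h = (5.08 eV × 1.602×10⁻¹⁹ J/eV) / (6.626×10⁻³⁴ J·s)
f₀ = 1.2283e+15 Hz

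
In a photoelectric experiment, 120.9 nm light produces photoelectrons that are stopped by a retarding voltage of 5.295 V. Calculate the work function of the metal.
4.96 eV

The stopping potential gives the maximum kinetic energy: KE_max = eV_s = 5.295 eV

From Einstein's photoelectric equation: KE_max = hc/λ - φ
Rearranging: φ = hc/λ - KE_max

Calculate photon energy:
E_photon = hc/λ = (6.626×10⁻³⁴ J·s)(3×10⁸ m/s) / (120.9×10⁻⁹ m) = 10.2551 eV

Therefore:
φ = 10.2551 - 5.295 = 4.96 eV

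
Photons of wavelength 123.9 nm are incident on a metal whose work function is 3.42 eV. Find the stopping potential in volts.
6.5868 V

The stopping potential V_s satisfies: eV_s = KE_max

First, find KE_max using Einstein's equation:
E_photon = hc/λ = 10.0068 eV
KE_max = E_photon - φ = 10.0068 - 3.42 = 6.5868 eV

Since eV_s = KE_max:
V_s = KE_max/e = 6.5868 V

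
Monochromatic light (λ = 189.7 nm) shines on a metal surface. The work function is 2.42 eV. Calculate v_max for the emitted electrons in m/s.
1.2032e+06 m/s

First, find the maximum kinetic energy:
E_photon = hc/λ = 6.5358 eV
KE_max = E_photon - φ = 6.5358 - 2.42 = 4.1158 eV

Convert to Joules: KE_max = 4.1158 × 1.602×10⁻¹⁹ J = 6.5942e-19 J

Then use KE = ½mv² to find velocity:
v = √(2·KE/m) = √(2 × 6.5942e-19 J / 9.109e-31 kg)
v = 1.2032e+06 m/s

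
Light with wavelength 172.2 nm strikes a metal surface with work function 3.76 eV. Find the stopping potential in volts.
3.4400 V

The stopping potential V_s satisfies: eV_s = KE_max

First, find KE_max using Einstein's equation:
E_photon = hc/λ = 7.2000 eV
KE_max = E_photon - φ = 7.2000 - 3.76 = 3.4400 eV

Since eV_s = KE_max:
V_s = KE_max/e = 3.4400 V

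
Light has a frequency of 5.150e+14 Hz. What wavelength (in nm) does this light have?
582.12 nm

Using the wave equation: c = fλ

Solving for wavelength:
λ = c/f = (3×10⁸ m/s) / (5.150e+14 Hz)
λ = 582.12 nm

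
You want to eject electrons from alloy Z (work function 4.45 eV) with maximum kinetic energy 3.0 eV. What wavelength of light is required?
166.42 nm

From Einstein's equation: KE_max = hc/λ - φ

Rearranging for λ:
hc/λ = KE_max + φ
λ = hc/(KE_max + φ)

Required photon energy:
E_photon = KE_max + φ = 3.0 + 4.45 = 7.45 eV

Required wavelength:
λ = hc/E_photon = (6.626×10⁻³⁴)(3×10⁸) / (7.45 × 1.602×10⁻¹⁹)
λ = 166.42 nm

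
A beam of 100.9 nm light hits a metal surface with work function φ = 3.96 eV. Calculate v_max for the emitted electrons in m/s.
1.7116e+06 m/s

First, find the maximum kinetic energy:
E_photon = hc/λ = 12.2878 eV
KE_max = E_photon - φ = 12.2878 - 3.96 = 8.3278 eV

Convert to Joules: KE_max = 8.3278 × 1.602×10⁻¹⁹ J = 1.3343e-18 J

Then use KE = ½mv² to find velocity:
v = √(2·KE/m) = √(2 × 1.3343e-18 J / 9.109e-31 kg)
v = 1.7116e+06 m/s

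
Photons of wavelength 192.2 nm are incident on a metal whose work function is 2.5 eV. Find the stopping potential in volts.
3.9508 V

The stopping potential V_s satisfies: eV_s = KE_max

First, find KE_max using Einstein's equation:
E_photon = hc/λ = 6.4508 eV
KE_max = E_photon - φ = 6.4508 - 2.5 = 3.9508 eV

Since eV_s = KE_max:
V_s = KE_max/e = 3.9508 V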